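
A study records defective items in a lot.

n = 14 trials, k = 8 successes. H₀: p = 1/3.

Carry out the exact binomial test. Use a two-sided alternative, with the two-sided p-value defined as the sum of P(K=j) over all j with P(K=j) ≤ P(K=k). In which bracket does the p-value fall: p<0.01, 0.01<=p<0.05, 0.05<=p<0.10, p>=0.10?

p-value bracket: 0.05<=p<0.10

Exact binomial: n=14, k=8, p₀=1/3=0.3333
P(X=j) = C(n,j)·p₀^j·(1−p₀)^(n−j); p = Σ P(X=j) over j with P(X=j) ≤ P(X=8)
p-value (two-sided) = 0.08502
→ bracket: 0.05<=p<0.10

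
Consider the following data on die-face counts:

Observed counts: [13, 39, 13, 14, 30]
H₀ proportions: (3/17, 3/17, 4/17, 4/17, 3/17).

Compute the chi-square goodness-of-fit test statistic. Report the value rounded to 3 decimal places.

test statistic = 39.880

n = 109; E_i = n·p_i = [19.24, 19.24, 25.65, 25.65, 19.24]
χ² = (13−19.24)²/19.24 + (39−19.24)²/19.24 + (13−25.65)²/25.65 + (14−25.65)²/25.65 + (30−19.24)²/19.24 = 39.8800
df = 4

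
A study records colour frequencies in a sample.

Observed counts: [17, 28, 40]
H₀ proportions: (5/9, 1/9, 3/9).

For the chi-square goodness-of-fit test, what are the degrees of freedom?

df = k − 1 = 3 − 1 = 2

degrees of freedom = 2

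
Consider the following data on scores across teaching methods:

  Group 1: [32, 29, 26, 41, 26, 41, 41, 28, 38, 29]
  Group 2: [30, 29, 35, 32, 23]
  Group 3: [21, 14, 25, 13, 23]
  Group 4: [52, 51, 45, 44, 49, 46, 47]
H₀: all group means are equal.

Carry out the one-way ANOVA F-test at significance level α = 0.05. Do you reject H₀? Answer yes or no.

reject H₀: yes

Group means [33.10, 29.80, 19.20, 47.71], grand mean 33.704
SSB = Σnᵢ(x̄ᵢ−x̄)² = 2505.701; SSW = ΣΣ(x−x̄ᵢ)² = 623.929
MSB = 2505.701/3 = 835.2337; MSW = 623.929/23 = 27.1273
F = MSB/MSW = 30.7894
df = (3, 23)
p-value (upper-tail) = 0.00000
At α=0.05: p < α → reject H₀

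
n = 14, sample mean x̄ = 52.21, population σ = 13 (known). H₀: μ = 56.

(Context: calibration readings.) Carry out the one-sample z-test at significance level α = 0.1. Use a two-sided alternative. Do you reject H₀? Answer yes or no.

SE = σ/√n = 13/√14 = 3.4744
z = (x̄−μ₀)/SE = (52.21−56)/3.4744 = -1.0908
p-value (two-sided) = 0.27534
At α=0.1: p ≥ α → fail to reject H₀

reject H₀: no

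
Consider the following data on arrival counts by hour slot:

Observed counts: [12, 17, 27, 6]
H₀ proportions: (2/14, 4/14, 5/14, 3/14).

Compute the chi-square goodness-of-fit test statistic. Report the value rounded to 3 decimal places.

n = 62; E_i = n·p_i = [8.86, 17.71, 22.14, 13.29]
χ² = (12−8.86)²/8.86 + (17−17.71)²/17.71 + (27−22.14)²/22.14 + (6−13.29)²/13.29 = 6.2048
df = 3

test statistic = 6.205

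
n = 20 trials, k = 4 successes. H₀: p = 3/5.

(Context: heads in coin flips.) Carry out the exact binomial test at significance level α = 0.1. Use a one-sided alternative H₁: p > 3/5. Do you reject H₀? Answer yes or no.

reject H₀: no

Exact binomial: n=20, k=4, p₀=3/5=0.6000
P(X≥4) from Σ C(n,i)·p₀^i·(1−p₀)^(n−i)
p-value (one-sided, H₁ greater) = 0.99995
At α=0.1: p ≥ α → fail to reject H₀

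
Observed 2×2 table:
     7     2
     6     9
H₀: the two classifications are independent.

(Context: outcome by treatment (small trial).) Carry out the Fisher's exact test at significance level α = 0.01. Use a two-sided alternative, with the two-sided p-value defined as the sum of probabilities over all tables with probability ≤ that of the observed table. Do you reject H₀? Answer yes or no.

Margins: r₁=9, r₂=15, c₁=13, c₂=11, n=24
p_obs = C(9,7)·C(15,6)/C(24,13); sum pmf over tables with pmf ≤ p_obs
p-value (two-sided) = 0.10493
At α=0.01: p ≥ α → fail to reject H₀

reject H₀: no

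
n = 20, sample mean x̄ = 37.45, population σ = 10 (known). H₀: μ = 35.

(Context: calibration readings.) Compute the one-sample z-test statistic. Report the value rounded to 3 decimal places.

SE = σ/√n = 10/√20 = 2.2361
z = (x̄−μ₀)/SE = (37.45−35)/2.2361 = 1.0957

test statistic = 1.096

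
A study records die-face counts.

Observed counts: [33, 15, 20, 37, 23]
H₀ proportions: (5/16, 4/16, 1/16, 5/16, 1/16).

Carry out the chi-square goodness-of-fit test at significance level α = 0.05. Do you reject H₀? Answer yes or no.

reject H₀: yes

n = 128; E_i = n·p_i = [40.00, 32.00, 8.00, 40.00, 8.00]
χ² = (33−40.00)²/40.00 + (15−32.00)²/32.00 + (20−8.00)²/8.00 + (37−40.00)²/40.00 + (23−8.00)²/8.00 = 56.6063
df = 4
p-value (upper-tail) = 0.00000
At α=0.05: p < α → reject H₀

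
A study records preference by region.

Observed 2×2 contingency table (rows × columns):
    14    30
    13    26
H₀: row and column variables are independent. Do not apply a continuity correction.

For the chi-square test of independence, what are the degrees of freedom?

degrees of freedom = 1

df = (r−1)(c−1) = (2−1)·(2−1) = 1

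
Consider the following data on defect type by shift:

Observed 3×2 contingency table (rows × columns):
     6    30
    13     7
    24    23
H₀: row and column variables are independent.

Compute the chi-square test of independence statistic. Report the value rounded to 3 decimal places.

Row totals [36, 20, 47], col totals [43, 60], n=103
χ² = (6−15.03)²/15.03 + (30−20.97)²/20.97 + (13−8.35)²/8.35 + (7−11.65)²/11.65 + (24−19.62)²/19.62 + (23−27.38)²/27.38 = 15.4359
df = 2

test statistic = 15.436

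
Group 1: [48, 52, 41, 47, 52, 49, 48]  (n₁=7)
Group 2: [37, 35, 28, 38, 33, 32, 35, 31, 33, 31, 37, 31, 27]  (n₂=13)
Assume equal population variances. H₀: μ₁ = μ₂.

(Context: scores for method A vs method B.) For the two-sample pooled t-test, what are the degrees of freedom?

degrees of freedom = 18

df = n₁ + n₂ − 2 = 7 + 13 − 2 = 18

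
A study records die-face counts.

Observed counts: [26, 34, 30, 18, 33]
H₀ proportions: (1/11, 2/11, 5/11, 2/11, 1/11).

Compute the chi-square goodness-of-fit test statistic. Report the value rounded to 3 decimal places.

n = 141; E_i = n·p_i = [12.82, 25.64, 64.09, 25.64, 12.82]
χ² = (26−12.82)²/12.82 + (34−25.64)²/25.64 + (30−64.09)²/64.09 + (18−25.64)²/25.64 + (33−12.82)²/12.82 = 68.4681
df = 4

test statistic = 68.468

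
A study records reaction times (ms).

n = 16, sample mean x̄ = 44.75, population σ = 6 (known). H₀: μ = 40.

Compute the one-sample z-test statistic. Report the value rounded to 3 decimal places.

SE = σ/√n = 6/√16 = 1.5000
z = (x̄−μ₀)/SE = (44.75−40)/1.5000 = 3.1667

test statistic = 3.167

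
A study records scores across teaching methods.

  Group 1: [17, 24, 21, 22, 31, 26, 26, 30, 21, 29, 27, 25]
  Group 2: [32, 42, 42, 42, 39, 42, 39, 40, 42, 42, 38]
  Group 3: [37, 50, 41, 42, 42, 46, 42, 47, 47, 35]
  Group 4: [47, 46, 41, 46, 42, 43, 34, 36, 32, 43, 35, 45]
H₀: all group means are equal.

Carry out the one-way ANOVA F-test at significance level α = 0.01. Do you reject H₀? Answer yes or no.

reject H₀: yes

Group means [24.92, 40.00, 42.90, 40.83], grand mean 36.844
SSB = Σnᵢ(x̄ᵢ−x̄)² = 2374.428; SSW = ΣΣ(x−x̄ᵢ)² = 781.483
MSB = 2374.428/3 = 791.4759; MSW = 781.483/41 = 19.0606
F = MSB/MSW = 41.5243
df = (3, 41)
p-value (upper-tail) = 0.00000
At α=0.01: p < α → reject H₀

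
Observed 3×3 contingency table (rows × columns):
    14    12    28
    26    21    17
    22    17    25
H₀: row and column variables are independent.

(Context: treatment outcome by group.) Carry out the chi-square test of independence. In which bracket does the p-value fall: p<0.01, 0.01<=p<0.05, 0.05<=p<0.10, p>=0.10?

p-value bracket: 0.05<=p<0.10

Row totals [54, 64, 64], col totals [62, 50, 70], n=182
χ² = (14−18.40)²/18.40 + (12−14.84)²/14.84 + (28−20.77)²/20.77 + (26−21.80)²/21.80 + (21−17.58)²/17.58 + (17−24.62)²/24.62 + (22−21.80)²/21.80 + (17−17.58)²/17.58 + (25−24.62)²/24.62 = 7.9652
df = 4
p-value (upper-tail) = 0.09286
→ bracket: 0.05<=p<0.10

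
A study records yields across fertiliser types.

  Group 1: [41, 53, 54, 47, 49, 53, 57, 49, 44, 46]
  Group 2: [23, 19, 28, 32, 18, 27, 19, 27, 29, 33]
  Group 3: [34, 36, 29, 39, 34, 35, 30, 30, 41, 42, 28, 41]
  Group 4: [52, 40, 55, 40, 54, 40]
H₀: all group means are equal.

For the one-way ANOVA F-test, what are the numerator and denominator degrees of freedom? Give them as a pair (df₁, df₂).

degrees of freedom = [3, 34]

k = 4 groups, N = 38 total
df = (k−1, N−k) = (4−1, 38−4) = (3, 34)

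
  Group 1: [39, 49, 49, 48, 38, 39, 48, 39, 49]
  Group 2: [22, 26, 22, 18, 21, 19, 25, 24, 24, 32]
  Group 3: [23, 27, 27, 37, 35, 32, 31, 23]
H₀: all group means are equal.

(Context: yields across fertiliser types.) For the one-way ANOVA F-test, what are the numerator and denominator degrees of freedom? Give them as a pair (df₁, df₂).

k = 3 groups, N = 27 total
df = (k−1, N−k) = (3−1, 27−3) = (2, 24)

degrees of freedom = [2, 24]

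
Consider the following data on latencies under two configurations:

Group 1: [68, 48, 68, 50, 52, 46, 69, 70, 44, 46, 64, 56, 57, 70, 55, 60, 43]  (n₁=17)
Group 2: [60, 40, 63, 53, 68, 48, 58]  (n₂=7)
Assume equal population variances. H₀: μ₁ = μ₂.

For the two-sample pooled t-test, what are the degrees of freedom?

df = n₁ + n₂ − 2 = 17 + 7 − 2 = 22

degrees of freedom = 22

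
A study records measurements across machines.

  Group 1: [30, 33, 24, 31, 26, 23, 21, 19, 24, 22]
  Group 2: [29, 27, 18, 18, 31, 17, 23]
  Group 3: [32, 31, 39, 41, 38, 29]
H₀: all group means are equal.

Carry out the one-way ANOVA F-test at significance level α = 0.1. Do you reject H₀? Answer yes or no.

Group means [25.30, 23.29, 35.00], grand mean 27.217
SSB = Σnᵢ(x̄ᵢ−x̄)² = 508.384; SSW = ΣΣ(x−x̄ᵢ)² = 515.529
MSB = 508.384/2 = 254.1922; MSW = 515.529/20 = 25.7764
F = MSB/MSW = 9.8614
df = (2, 20)
p-value (upper-tail) = 0.00105
At α=0.1: p < α → reject H₀

reject H₀: yes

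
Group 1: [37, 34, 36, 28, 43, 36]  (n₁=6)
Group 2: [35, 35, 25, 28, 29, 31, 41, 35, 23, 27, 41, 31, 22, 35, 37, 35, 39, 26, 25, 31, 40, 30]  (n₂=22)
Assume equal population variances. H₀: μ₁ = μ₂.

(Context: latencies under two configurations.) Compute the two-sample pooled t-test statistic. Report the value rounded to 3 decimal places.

test statistic = 1.458

x̄₁=35.667, s₁=4.844, n₁=6
x̄₂=31.864, s₂=5.842, n₂=22
s_p² = [5·4.844² + 21·5.842²]/26 = 32.0740
SE = √(s_p²·(1/6+1/22)) = 2.6084
t = (35.667−31.864)/2.6084 = 1.4580
df = 26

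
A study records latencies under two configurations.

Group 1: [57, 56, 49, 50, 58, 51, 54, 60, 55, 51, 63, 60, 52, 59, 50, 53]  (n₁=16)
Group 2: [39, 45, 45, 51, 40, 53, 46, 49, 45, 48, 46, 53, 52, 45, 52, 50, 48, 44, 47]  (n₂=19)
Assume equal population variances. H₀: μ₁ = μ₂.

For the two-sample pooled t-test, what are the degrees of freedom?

degrees of freedom = 33

df = n₁ + n₂ − 2 = 16 + 19 − 2 = 33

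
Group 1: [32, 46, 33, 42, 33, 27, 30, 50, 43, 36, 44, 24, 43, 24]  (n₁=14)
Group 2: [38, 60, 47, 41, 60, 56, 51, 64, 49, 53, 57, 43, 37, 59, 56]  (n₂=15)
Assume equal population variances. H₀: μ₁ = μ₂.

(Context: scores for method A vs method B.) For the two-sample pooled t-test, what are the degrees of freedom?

df = n₁ + n₂ − 2 = 14 + 15 − 2 = 27

degrees of freedom = 27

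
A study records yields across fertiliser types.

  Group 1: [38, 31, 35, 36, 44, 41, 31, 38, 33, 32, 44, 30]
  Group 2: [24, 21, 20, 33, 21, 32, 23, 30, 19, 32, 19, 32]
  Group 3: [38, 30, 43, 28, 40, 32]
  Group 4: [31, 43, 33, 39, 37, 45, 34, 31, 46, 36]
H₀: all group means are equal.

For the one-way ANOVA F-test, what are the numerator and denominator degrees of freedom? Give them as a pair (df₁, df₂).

degrees of freedom = [3, 36]

k = 4 groups, N = 40 total
df = (k−1, N−k) = (4−1, 40−4) = (3, 36)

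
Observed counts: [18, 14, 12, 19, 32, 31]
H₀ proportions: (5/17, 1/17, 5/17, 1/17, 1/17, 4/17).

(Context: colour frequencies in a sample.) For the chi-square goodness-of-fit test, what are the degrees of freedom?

df = k − 1 = 6 − 1 = 5

degrees of freedom = 5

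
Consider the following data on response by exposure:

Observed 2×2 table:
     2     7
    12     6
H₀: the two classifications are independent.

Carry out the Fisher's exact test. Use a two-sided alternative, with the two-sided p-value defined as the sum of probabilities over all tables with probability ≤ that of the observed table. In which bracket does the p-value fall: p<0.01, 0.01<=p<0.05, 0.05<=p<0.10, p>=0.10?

Margins: r₁=9, r₂=18, c₁=14, c₂=13, n=27
p_obs = C(9,2)·C(18,12)/C(27,14); sum pmf over tables with pmf ≤ p_obs
p-value (two-sided) = 0.04607
→ bracket: 0.01<=p<0.05

p-value bracket: 0.01<=p<0.05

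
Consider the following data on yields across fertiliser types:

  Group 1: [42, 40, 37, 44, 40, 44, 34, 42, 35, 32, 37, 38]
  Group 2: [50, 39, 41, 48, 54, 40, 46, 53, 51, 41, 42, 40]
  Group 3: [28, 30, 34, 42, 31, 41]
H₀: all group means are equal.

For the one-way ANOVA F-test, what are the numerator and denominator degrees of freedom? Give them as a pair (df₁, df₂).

k = 3 groups, N = 30 total
df = (k−1, N−k) = (3−1, 30−3) = (2, 27)

degrees of freedom = [2, 27]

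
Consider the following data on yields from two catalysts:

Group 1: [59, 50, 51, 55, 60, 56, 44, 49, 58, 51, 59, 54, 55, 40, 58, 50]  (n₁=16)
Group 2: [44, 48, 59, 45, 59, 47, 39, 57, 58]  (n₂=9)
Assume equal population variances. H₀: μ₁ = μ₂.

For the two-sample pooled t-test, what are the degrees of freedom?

degrees of freedom = 23

df = n₁ + n₂ − 2 = 16 + 9 − 2 = 23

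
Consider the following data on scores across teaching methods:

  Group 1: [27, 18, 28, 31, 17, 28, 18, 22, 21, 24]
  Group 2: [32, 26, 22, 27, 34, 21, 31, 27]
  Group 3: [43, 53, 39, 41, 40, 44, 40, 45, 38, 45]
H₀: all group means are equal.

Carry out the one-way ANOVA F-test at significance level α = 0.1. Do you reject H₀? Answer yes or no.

Group means [23.40, 27.50, 42.80], grand mean 31.500
SSB = Σnᵢ(x̄ᵢ−x̄)² = 2061.000; SSW = ΣΣ(x−x̄ᵢ)² = 542.000
MSB = 2061.000/2 = 1030.5000; MSW = 542.000/25 = 21.6800
F = MSB/MSW = 47.5323
df = (2, 25)
p-value (upper-tail) = 0.00000
At α=0.1: p < α → reject H₀

reject H₀: yes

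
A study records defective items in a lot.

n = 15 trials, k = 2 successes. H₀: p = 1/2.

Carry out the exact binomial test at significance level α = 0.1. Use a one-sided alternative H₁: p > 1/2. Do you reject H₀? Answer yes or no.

reject H₀: no

Exact binomial: n=15, k=2, p₀=1/2=0.5000
P(X≥2) from Σ C(n,i)·p₀^i·(1−p₀)^(n−i)
p-value (one-sided, H₁ greater) = 0.99951
At α=0.1: p ≥ α → fail to reject H₀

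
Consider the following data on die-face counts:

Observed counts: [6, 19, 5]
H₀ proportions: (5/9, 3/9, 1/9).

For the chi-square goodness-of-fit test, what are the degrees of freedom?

degrees of freedom = 2

df = k − 1 = 3 − 1 = 2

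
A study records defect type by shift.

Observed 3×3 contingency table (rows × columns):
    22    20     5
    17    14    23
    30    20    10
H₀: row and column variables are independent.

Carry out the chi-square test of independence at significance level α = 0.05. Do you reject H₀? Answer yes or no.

reject H₀: yes

Row totals [47, 54, 60], col totals [69, 54, 38], n=161
χ² = (22−20.14)²/20.14 + (20−15.76)²/15.76 + (5−11.09)²/11.09 + (17−23.14)²/23.14 + (14−18.11)²/18.11 + (23−12.75)²/12.75 + (30−25.71)²/25.71 + (20−20.12)²/20.12 + (10−14.16)²/14.16 = 17.4090
df = 4
p-value (upper-tail) = 0.00161
At α=0.05: p < α → reject H₀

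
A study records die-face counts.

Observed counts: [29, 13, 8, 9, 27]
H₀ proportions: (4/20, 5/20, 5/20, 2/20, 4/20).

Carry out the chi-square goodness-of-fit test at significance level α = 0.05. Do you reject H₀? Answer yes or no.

n = 86; E_i = n·p_i = [17.20, 21.50, 21.50, 8.60, 17.20]
χ² = (29−17.20)²/17.20 + (13−21.50)²/21.50 + (8−21.50)²/21.50 + (9−8.60)²/8.60 + (27−17.20)²/17.20 = 25.5349
df = 4
p-value (upper-tail) = 0.00004
At α=0.05: p < α → reject H₀

reject H₀: yes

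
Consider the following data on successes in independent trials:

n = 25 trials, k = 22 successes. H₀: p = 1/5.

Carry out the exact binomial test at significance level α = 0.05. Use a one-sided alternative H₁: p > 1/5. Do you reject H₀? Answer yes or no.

reject H₀: yes

Exact binomial: n=25, k=22, p₀=1/5=0.2000
P(X≥22) from Σ C(n,i)·p₀^i·(1−p₀)^(n−i)
p-value (one-sided, H₁ greater) = 0.00000
At α=0.05: p < α → reject H₀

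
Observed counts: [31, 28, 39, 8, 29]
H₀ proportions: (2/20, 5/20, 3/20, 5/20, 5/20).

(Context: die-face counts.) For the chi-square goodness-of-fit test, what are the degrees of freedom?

df = k − 1 = 5 − 1 = 4

degrees of freedom = 4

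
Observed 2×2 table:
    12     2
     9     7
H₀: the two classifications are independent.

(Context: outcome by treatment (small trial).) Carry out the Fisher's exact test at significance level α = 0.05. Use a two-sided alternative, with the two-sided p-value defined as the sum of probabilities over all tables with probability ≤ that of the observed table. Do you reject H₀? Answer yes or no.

Margins: r₁=14, r₂=16, c₁=21, c₂=9, n=30
p_obs = C(14,12)·C(16,9)/C(30,21); sum pmf over tables with pmf ≤ p_obs
p-value (two-sided) = 0.11844
At α=0.05: p ≥ α → fail to reject H₀

reject H₀: no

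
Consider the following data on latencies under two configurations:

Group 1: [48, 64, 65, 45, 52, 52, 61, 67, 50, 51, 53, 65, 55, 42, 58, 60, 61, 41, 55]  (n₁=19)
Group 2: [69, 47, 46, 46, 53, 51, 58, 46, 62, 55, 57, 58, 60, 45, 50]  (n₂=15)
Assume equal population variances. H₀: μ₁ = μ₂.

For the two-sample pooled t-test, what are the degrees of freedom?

degrees of freedom = 32

df = n₁ + n₂ − 2 = 19 + 15 − 2 = 32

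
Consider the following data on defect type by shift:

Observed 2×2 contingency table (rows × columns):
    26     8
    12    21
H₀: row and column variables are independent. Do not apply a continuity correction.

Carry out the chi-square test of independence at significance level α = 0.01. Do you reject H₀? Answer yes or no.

Row totals [34, 33], col totals [38, 29], n=67
χ² = (26−19.28)²/19.28 + (8−14.72)²/14.72 + (12−18.72)²/18.72 + (21−14.28)²/14.28 = 10.9730
df = 1
p-value (upper-tail) = 0.00092
At α=0.01: p < α → reject H₀

reject H₀: yes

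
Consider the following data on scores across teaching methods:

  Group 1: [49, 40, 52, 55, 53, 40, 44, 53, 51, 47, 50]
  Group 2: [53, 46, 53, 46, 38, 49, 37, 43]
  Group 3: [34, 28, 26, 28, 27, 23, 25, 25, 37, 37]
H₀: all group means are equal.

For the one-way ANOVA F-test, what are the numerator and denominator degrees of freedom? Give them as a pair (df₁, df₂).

k = 3 groups, N = 29 total
df = (k−1, N−k) = (3−1, 29−3) = (2, 26)

degrees of freedom = [2, 26]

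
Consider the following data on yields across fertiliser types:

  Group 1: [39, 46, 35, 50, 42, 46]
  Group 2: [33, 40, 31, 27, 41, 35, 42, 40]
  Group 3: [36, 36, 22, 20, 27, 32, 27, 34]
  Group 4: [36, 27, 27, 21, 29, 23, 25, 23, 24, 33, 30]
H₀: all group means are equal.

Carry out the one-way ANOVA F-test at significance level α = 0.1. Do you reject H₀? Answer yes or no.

Group means [43.00, 36.12, 29.25, 27.09], grand mean 32.697
SSB = Σnᵢ(x̄ᵢ−x̄)² = 1171.686; SSW = ΣΣ(x−x̄ᵢ)² = 837.284
MSB = 1171.686/3 = 390.5619; MSW = 837.284/29 = 28.8719
F = MSB/MSW = 13.5274
df = (3, 29)
p-value (upper-tail) = 0.00001
At α=0.1: p < α → reject H₀

reject H₀: yes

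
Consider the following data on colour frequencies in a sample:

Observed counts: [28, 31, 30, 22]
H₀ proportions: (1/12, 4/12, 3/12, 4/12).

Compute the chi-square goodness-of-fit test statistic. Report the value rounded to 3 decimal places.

n = 111; E_i = n·p_i = [9.25, 37.00, 27.75, 37.00]
χ² = (28−9.25)²/9.25 + (31−37.00)²/37.00 + (30−27.75)²/27.75 + (22−37.00)²/37.00 = 45.2432
df = 3

test statistic = 45.243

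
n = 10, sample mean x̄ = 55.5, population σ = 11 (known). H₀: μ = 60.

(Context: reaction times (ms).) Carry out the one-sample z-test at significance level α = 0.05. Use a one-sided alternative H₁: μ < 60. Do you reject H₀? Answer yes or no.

SE = σ/√n = 11/√10 = 3.4785
z = (x̄−μ₀)/SE = (55.5−60)/3.4785 = -1.2937
p-value (one-sided, H₁ less) = 0.09789
At α=0.05: p ≥ α → fail to reject H₀

reject H₀: no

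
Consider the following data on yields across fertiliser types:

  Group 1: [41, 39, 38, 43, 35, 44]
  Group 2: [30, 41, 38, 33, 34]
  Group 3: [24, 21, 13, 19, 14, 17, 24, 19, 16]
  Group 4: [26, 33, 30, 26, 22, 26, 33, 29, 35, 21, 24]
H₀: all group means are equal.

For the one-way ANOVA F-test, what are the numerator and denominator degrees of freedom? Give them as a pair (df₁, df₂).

k = 4 groups, N = 31 total
df = (k−1, N−k) = (4−1, 31−4) = (3, 27)

degrees of freedom = [3, 27]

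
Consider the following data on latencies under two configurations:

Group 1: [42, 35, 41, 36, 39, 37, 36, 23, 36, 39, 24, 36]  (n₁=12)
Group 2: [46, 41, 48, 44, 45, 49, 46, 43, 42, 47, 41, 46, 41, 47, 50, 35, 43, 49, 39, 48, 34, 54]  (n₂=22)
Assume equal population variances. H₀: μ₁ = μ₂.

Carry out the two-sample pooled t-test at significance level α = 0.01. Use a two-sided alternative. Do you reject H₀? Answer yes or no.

reject H₀: yes

x̄₁=35.333, s₁=5.944, n₁=12
x̄₂=44.455, s₂=4.798, n₂=22
s_p² = [11·5.944² + 21·4.798²]/32 = 27.2538
SE = √(s_p²·(1/12+1/22)) = 1.8735
t = (35.333−44.455)/1.8735 = -4.8686
df = 32
p-value (two-sided) = 0.00003
At α=0.01: p < α → reject H₀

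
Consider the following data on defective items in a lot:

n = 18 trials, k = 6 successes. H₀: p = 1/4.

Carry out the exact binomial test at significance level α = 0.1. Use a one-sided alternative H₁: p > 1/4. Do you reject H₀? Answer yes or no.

reject H₀: no

Exact binomial: n=18, k=6, p₀=1/4=0.2500
P(X≥6) from Σ C(n,i)·p₀^i·(1−p₀)^(n−i)
p-value (one-sided, H₁ greater) = 0.28255
At α=0.1: p ≥ α → fail to reject H₀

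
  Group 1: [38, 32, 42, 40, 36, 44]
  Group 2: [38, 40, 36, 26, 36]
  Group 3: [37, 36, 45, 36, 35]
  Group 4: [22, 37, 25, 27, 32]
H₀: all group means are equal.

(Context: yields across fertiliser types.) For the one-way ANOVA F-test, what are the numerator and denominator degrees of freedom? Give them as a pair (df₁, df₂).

k = 4 groups, N = 21 total
df = (k−1, N−k) = (4−1, 21−4) = (3, 17)

degrees of freedom = [3, 17]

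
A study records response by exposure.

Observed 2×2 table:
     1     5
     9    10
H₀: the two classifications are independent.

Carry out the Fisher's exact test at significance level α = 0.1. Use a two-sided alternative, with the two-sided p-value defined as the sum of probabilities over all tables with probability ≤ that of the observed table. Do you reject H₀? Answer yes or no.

Margins: r₁=6, r₂=19, c₁=10, c₂=15, n=25
p_obs = C(6,1)·C(19,9)/C(25,10); sum pmf over tables with pmf ≤ p_obs
p-value (two-sided) = 0.34486
At α=0.1: p ≥ α → fail to reject H₀

reject H₀: no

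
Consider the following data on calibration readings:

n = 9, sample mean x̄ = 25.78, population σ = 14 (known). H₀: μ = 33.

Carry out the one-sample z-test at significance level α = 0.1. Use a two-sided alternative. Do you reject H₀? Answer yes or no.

SE = σ/√n = 14/√9 = 4.6667
z = (x̄−μ₀)/SE = (25.78−33)/4.6667 = -1.5471
p-value (two-sided) = 0.12183
At α=0.1: p ≥ α → fail to reject H₀

reject H₀: no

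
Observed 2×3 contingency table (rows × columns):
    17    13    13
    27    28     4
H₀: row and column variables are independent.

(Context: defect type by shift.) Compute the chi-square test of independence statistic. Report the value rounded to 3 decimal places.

Row totals [43, 59], col totals [44, 41, 17], n=102
χ² = (17−18.55)²/18.55 + (13−17.28)²/17.28 + (13−7.17)²/7.17 + (27−25.45)²/25.45 + (28−23.72)²/23.72 + (4−9.83)²/9.83 = 10.2681
df = 2

test statistic = 10.268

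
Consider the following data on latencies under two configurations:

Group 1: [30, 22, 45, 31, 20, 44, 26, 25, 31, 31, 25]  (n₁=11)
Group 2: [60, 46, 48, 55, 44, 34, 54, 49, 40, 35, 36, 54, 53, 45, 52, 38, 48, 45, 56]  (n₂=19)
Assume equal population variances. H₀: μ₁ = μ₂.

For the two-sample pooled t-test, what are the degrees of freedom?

df = n₁ + n₂ − 2 = 11 + 19 − 2 = 28

degrees of freedom = 28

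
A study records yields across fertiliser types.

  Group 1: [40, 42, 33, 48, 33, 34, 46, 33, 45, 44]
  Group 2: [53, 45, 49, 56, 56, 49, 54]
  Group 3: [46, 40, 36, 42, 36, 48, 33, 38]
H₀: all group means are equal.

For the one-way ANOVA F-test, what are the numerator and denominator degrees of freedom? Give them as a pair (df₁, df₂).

degrees of freedom = [2, 22]

k = 3 groups, N = 25 total
df = (k−1, N−k) = (3−1, 25−3) = (2, 22)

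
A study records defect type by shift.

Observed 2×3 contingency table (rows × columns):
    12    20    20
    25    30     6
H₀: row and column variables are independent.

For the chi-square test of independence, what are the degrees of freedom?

df = (r−1)(c−1) = (2−1)·(3−1) = 2

degrees of freedom = 2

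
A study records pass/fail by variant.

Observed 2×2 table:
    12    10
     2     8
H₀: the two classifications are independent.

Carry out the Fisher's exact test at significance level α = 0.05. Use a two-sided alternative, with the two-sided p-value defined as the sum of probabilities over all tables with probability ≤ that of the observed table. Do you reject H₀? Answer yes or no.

Margins: r₁=22, r₂=10, c₁=14, c₂=18, n=32
p_obs = C(22,12)·C(10,2)/C(32,14); sum pmf over tables with pmf ≤ p_obs
p-value (two-sided) = 0.12406
At α=0.05: p ≥ α → fail to reject H₀

reject H₀: no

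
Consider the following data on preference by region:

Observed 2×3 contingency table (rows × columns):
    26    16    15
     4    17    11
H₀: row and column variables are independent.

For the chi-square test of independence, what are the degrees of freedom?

df = (r−1)(c−1) = (2−1)·(3−1) = 2

degrees of freedom = 2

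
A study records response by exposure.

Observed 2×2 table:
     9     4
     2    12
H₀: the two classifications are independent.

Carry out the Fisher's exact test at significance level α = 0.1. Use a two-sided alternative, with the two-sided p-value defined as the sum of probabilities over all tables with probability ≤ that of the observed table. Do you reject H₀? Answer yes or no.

Margins: r₁=13, r₂=14, c₁=11, c₂=16, n=27
p_obs = C(13,9)·C(14,2)/C(27,11); sum pmf over tables with pmf ≤ p_obs
p-value (two-sided) = 0.00633
At α=0.1: p < α → reject H₀

reject H₀: yes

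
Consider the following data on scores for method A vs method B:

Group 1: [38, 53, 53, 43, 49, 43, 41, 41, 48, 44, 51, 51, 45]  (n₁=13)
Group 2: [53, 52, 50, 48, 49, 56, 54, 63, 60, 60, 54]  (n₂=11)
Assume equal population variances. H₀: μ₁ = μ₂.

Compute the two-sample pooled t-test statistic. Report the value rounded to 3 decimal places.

test statistic = -4.111

x̄₁=46.154, s₁=4.981, n₁=13
x̄₂=54.455, s₂=4.865, n₂=11
s_p² = [12·4.981² + 10·4.865²]/22 = 24.2918
SE = √(s_p²·(1/13+1/11)) = 2.0191
t = (46.154−54.455)/2.0191 = -4.1110
df = 22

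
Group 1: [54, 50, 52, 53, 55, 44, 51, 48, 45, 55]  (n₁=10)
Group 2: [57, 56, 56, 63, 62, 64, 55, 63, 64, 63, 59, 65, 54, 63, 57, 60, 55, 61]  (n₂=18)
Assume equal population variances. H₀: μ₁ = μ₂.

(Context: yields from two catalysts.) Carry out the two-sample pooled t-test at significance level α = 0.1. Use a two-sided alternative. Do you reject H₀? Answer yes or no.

x̄₁=50.700, s₁=3.945, n₁=10
x̄₂=59.833, s₂=3.714, n₂=18
s_p² = [9·3.945² + 17·3.714²]/26 = 14.4077
SE = √(s_p²·(1/10+1/18)) = 1.4971
t = (50.700−59.833)/1.4971 = -6.1008
df = 26
p-value (two-sided) = 0.00000
At α=0.1: p < α → reject H₀

reject H₀: yes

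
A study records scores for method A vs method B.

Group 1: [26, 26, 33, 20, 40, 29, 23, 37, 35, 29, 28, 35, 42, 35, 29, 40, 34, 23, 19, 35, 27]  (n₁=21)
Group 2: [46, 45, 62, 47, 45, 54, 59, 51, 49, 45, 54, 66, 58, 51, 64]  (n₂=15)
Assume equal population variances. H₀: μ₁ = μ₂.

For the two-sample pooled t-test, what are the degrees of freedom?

degrees of freedom = 34

df = n₁ + n₂ − 2 = 21 + 15 − 2 = 34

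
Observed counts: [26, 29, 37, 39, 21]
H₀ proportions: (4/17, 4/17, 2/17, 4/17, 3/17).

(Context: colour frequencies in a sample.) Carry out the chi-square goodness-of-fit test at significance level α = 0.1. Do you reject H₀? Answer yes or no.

reject H₀: yes

n = 152; E_i = n·p_i = [35.76, 35.76, 17.88, 35.76, 26.82]
χ² = (26−35.76)²/35.76 + (29−35.76)²/35.76 + (37−17.88)²/17.88 + (39−35.76)²/35.76 + (21−26.82)²/26.82 = 25.9408
df = 4
p-value (upper-tail) = 0.00003
At α=0.1: p < α → reject H₀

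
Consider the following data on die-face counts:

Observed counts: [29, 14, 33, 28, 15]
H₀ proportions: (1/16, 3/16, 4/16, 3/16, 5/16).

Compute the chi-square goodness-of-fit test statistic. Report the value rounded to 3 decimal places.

test statistic = 80.653

n = 119; E_i = n·p_i = [7.44, 22.31, 29.75, 22.31, 37.19]
χ² = (29−7.44)²/7.44 + (14−22.31)²/22.31 + (33−29.75)²/29.75 + (28−22.31)²/22.31 + (15−37.19)²/37.19 = 80.6527
df = 4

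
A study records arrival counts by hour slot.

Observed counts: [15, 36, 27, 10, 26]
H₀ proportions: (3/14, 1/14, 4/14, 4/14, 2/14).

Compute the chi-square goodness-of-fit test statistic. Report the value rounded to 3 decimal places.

test statistic = 121.329

n = 114; E_i = n·p_i = [24.43, 8.14, 32.57, 32.57, 16.29]
χ² = (15−24.43)²/24.43 + (36−8.14)²/8.14 + (27−32.57)²/32.57 + (10−32.57)²/32.57 + (26−16.29)²/16.29 = 121.3289
df = 4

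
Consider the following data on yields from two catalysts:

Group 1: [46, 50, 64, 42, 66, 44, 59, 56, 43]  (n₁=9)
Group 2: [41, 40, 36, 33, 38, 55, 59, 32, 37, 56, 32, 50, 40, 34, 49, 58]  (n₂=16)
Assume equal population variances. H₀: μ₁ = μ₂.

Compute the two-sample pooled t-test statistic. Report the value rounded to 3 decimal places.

x̄₁=52.222, s₁=9.284, n₁=9
x̄₂=43.125, s₂=9.777, n₂=16
s_p² = [8·9.284² + 15·9.777²]/23 = 92.3176
SE = √(s_p²·(1/9+1/16)) = 4.0034
t = (52.222−43.125)/4.0034 = 2.2724
df = 23

test statistic = 2.272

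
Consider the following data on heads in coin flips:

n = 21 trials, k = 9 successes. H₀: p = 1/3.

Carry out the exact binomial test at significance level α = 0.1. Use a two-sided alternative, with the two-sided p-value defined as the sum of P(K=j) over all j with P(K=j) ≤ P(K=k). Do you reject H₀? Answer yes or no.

Exact binomial: n=21, k=9, p₀=1/3=0.3333
P(X=j) = C(n,j)·p₀^j·(1−p₀)^(n−j); p = Σ P(X=j) over j with P(X=j) ≤ P(X=9)
p-value (two-sided) = 0.36103
At α=0.1: p ≥ α → fail to reject H₀

reject H₀: no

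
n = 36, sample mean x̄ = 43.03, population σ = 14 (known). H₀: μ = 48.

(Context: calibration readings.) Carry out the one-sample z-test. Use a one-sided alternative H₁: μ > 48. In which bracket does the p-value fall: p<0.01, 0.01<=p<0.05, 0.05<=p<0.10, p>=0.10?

p-value bracket: p>=0.10

SE = σ/√n = 14/√36 = 2.3333
z = (x̄−μ₀)/SE = (43.03−48)/2.3333 = -2.1300
p-value (one-sided, H₁ greater) = 0.98341
→ bracket: p>=0.10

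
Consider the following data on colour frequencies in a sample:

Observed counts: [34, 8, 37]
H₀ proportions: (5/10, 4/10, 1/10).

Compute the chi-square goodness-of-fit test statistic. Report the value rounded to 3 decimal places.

test statistic = 125.582

n = 79; E_i = n·p_i = [39.50, 31.60, 7.90]
χ² = (34−39.50)²/39.50 + (8−31.60)²/31.60 + (37−7.90)²/7.90 = 125.5823
df = 2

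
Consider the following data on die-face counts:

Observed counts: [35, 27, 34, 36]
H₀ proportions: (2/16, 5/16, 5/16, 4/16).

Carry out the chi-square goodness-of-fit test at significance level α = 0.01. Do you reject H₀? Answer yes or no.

n = 132; E_i = n·p_i = [16.50, 41.25, 41.25, 33.00]
χ² = (35−16.50)²/16.50 + (27−41.25)²/41.25 + (34−41.25)²/41.25 + (36−33.00)²/33.00 = 27.2121
df = 3
p-value (upper-tail) = 0.00001
At α=0.01: p < α → reject H₀

reject H₀: yes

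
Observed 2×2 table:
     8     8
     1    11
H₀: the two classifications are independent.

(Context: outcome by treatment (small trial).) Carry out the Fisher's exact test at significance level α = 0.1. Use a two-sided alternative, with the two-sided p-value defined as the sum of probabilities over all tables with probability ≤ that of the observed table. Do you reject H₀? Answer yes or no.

reject H₀: yes

Margins: r₁=16, r₂=12, c₁=9, c₂=19, n=28
p_obs = C(16,8)·C(12,1)/C(28,9); sum pmf over tables with pmf ≤ p_obs
p-value (two-sided) = 0.03896
At α=0.1: p < α → reject H₀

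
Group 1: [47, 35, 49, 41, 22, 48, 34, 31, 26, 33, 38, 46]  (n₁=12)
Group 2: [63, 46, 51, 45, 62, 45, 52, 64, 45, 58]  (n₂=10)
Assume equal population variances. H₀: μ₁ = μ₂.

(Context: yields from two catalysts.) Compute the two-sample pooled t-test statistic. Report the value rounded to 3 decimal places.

x̄₁=37.500, s₁=8.898, n₁=12
x̄₂=53.100, s₂=7.978, n₂=10
s_p² = [11·8.898² + 9·7.978²]/20 = 72.1950
SE = √(s_p²·(1/12+1/10)) = 3.6381
t = (37.500−53.100)/3.6381 = -4.2880
df = 20

test statistic = -4.288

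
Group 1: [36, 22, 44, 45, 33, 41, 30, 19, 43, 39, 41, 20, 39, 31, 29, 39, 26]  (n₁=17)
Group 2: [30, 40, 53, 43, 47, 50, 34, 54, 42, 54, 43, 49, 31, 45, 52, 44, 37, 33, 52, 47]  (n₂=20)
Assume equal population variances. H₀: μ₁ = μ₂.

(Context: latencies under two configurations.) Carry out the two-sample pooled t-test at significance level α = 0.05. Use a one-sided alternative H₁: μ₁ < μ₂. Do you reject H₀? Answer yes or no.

x̄₁=33.941, s₁=8.511, n₁=17
x̄₂=44.000, s₂=7.766, n₂=20
s_p² = [16·8.511² + 19·7.766²]/35 = 65.8555
SE = √(s_p²·(1/17+1/20)) = 2.6771
t = (33.941−44.000)/2.6771 = -3.7574
df = 35
p-value (one-sided, H₁ less) = 0.00031
At α=0.05: p < α → reject H₀

reject H₀: yes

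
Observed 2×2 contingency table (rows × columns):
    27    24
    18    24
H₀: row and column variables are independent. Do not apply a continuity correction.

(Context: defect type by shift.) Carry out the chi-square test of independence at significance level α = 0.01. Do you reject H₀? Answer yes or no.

reject H₀: no

Row totals [51, 42], col totals [45, 48], n=93
χ² = (27−24.68)²/24.68 + (24−26.32)²/26.32 + (18−20.32)²/20.32 + (24−21.68)²/21.68 = 0.9378
df = 1
p-value (upper-tail) = 0.33284
At α=0.01: p ≥ α → fail to reject H₀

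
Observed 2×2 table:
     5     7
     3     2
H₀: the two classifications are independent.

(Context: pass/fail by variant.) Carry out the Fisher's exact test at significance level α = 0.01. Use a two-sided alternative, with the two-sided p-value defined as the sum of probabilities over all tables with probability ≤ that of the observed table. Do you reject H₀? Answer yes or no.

Margins: r₁=12, r₂=5, c₁=8, c₂=9, n=17
p_obs = C(12,5)·C(5,3)/C(17,8); sum pmf over tables with pmf ≤ p_obs
p-value (two-sided) = 0.61991
At α=0.01: p ≥ α → fail to reject H₀

reject H₀: no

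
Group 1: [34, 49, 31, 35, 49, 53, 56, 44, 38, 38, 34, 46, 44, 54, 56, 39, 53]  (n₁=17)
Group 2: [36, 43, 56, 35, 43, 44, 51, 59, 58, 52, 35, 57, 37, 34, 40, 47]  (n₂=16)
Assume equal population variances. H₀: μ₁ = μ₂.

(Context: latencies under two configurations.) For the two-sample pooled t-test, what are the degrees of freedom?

degrees of freedom = 31

df = n₁ + n₂ − 2 = 17 + 16 − 2 = 31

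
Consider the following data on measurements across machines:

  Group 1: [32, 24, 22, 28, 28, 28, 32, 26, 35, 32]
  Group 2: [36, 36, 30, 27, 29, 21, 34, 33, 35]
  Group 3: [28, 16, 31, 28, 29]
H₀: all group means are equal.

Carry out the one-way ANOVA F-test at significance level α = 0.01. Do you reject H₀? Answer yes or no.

reject H₀: no

Group means [28.70, 31.22, 26.40], grand mean 29.167
SSB = Σnᵢ(x̄ᵢ−x̄)² = 78.478; SSW = ΣΣ(x−x̄ᵢ)² = 488.856
MSB = 78.478/2 = 39.2389; MSW = 488.856/21 = 23.2788
F = MSB/MSW = 1.6856
df = (2, 21)
p-value (upper-tail) = 0.20946
At α=0.01: p ≥ α → fail to reject H₀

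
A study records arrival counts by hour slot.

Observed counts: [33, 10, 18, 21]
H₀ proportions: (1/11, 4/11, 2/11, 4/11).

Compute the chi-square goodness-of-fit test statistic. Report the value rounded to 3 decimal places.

test statistic = 103.960

n = 82; E_i = n·p_i = [7.45, 29.82, 14.91, 29.82]
χ² = (33−7.45)²/7.45 + (10−29.82)²/29.82 + (18−14.91)²/14.91 + (21−29.82)²/29.82 = 103.9604
df = 3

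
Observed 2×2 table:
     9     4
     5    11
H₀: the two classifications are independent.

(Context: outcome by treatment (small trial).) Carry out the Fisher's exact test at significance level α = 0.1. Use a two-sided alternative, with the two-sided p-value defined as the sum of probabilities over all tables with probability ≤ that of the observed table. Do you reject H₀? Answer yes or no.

reject H₀: yes

Margins: r₁=13, r₂=16, c₁=14, c₂=15, n=29
p_obs = C(13,9)·C(16,5)/C(29,14); sum pmf over tables with pmf ≤ p_obs
p-value (two-sided) = 0.06560
At α=0.1: p < α → reject H₀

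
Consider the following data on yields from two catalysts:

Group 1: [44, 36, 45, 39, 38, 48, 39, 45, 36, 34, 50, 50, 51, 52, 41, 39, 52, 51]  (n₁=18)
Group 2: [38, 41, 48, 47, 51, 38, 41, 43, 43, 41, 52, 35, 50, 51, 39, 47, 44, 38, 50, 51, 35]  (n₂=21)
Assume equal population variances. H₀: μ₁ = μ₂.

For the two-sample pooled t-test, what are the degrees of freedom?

df = n₁ + n₂ − 2 = 18 + 21 − 2 = 37

degrees of freedom = 37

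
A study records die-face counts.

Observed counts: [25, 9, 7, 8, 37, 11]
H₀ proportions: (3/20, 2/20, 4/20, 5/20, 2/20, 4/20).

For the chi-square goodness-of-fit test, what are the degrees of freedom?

degrees of freedom = 5

df = k − 1 = 6 − 1 = 5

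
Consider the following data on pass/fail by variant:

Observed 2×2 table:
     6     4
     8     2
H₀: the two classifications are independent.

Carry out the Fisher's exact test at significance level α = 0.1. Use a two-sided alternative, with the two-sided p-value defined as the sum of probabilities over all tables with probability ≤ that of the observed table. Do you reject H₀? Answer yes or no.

reject H₀: no

Margins: r₁=10, r₂=10, c₁=14, c₂=6, n=20
p_obs = C(10,6)·C(10,8)/C(20,14); sum pmf over tables with pmf ≤ p_obs
p-value (two-sided) = 0.62848
At α=0.1: p ≥ α → fail to reject H₀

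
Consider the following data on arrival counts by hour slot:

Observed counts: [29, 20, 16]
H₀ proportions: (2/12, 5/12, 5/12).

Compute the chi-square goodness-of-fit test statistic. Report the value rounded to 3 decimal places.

test statistic = 36.852

n = 65; E_i = n·p_i = [10.83, 27.08, 27.08]
χ² = (29−10.83)²/10.83 + (20−27.08)²/27.08 + (16−27.08)²/27.08 = 36.8523
df = 2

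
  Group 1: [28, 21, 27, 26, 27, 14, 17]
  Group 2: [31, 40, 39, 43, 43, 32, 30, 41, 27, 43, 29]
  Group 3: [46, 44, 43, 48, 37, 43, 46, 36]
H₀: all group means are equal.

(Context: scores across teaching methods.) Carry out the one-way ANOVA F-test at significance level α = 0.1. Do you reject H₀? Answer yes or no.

reject H₀: yes

Group means [22.86, 36.18, 42.88], grand mean 34.654
SSB = Σnᵢ(x̄ᵢ−x̄)² = 1540.516; SSW = ΣΣ(x−x̄ᵢ)² = 719.369
MSB = 1540.516/2 = 770.2581; MSW = 719.369/23 = 31.2769
F = MSB/MSW = 24.6271
df = (2, 23)
p-value (upper-tail) = 0.00000
At α=0.1: p < α → reject H₀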